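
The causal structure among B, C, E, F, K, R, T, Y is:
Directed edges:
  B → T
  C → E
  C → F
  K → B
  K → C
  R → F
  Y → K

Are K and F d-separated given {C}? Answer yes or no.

Bayes-Ball from K | {C} reaches {B,T,Y}.
F ∉ reach(K|{C}) ⇒ K ⊥ F | {C}.

Yes — K ⊥ F | {C}.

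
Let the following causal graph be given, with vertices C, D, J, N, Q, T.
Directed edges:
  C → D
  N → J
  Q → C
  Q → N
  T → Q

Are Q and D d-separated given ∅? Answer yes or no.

Bayes-Ball from Q | ∅ reaches {C,D,J,N,T}.
D ∈ reach(Q|∅) ⇒ Q ⊥̸ D | ∅.

No — Q and D are d-connected given ∅.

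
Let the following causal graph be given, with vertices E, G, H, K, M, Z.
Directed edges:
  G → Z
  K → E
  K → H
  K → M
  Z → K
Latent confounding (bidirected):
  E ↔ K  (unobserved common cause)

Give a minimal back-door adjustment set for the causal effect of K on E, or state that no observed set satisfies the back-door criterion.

desc(K)\{K}={E,H,M}; candidates ⊆ {G,Z}.
K↔E: latent back-door arc(s) into K.
size 0: {}; under {} K still reaches {E,G,Z} ∋ E.
size 1: {G}, {Z}; under {G} K still reaches {E,Z} ∋ E.
size 2: {G,Z}; under {G,Z} K still reaches {E} ∋ E.
K↔E cannot be blocked by any observed set — no back-door set.

K→E: no observed back-door set.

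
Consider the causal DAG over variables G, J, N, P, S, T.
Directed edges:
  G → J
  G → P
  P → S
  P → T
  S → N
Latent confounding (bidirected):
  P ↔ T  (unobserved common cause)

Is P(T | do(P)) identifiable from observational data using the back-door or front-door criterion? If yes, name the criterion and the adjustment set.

P(T|do(P)): not identifiable (no BD/FD set).

desc(P)\{P}={N,S,T}; candidates ⊆ {G,J}.
P↔T: latent back-door arc(s) into P.
size 0: {}; under {} P still reaches {G,J,T} ∋ T.
size 1: {G}, {J}; under {G} P still reaches {T} ∋ T.
size 2: {G,J}; under {G,J} P still reaches {T} ∋ T.
P↔T cannot be blocked by any observed set — no back-door set.
No mediator lies on a directed P→…→T path.
Neither criterion identifies P(T|do(P)) in this graph.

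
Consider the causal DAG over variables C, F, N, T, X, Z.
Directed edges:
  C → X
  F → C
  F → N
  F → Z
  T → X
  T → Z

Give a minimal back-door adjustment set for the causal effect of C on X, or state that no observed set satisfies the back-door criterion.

desc(C)\{C}={X}; candidates ⊆ {F,N,T,Z}.
∅: C⊥X given ∅ in G with C→· removed — back-door holds.

C→X: minimal back-door set ∅.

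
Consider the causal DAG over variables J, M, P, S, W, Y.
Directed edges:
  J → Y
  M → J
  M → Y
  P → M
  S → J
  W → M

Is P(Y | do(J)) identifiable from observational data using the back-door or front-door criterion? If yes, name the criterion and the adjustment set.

P(Y|do(J)): backdoor, adjust for {M}.

desc(J)\{J}={Y}; candidates ⊆ {M,P,S,W}.
size 0: {}; under {} J still reaches {M,P,S,W,Y} ∋ Y.
{M}: J⊥Y given {M} in G with J→· removed — back-door holds.
P(Y|do(J)) = Σ_{M} P(Y|J,M)·P(M).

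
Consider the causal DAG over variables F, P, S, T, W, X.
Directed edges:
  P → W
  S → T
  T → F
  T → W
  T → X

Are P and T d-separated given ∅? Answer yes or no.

Yes — P ⊥ T | ∅.

Bayes-Ball from P | ∅ reaches {W}.
T ∉ reach(P|∅) ⇒ P ⊥ T | ∅.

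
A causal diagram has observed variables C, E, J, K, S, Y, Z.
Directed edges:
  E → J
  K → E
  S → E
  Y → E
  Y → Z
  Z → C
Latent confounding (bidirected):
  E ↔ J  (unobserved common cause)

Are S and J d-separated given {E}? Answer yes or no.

No — S and J are d-connected given {E}.

Bayes-Ball from S | {E} reaches {C,J,K,Y,Z}.
J ∈ reach(S|{E}) ⇒ S ⊥̸ J | {E}.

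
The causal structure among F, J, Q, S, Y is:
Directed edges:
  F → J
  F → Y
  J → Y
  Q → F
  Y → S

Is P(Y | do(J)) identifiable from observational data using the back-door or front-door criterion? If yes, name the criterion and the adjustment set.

desc(J)\{J}={S,Y}; candidates ⊆ {F,Q}.
size 0: {}; under {} J still reaches {F,Q,S,Y} ∋ Y.
{F}: J⊥Y given {F} in G with J→· removed — back-door holds.
P(Y|do(J)) = Σ_{F} P(Y|J,F)·P(F).

P(Y|do(J)): backdoor, adjust for {F}.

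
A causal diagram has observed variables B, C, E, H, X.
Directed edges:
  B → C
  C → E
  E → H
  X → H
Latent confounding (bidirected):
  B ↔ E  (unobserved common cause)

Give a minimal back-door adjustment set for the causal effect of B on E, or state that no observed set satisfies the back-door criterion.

B→E: no observed back-door set.

desc(B)\{B}={C,E,H}; candidates ⊆ {X}.
B↔E: latent back-door arc(s) into B.
size 0: {}; under {} B still reaches {E,H} ∋ E.
size 1: {X}; under {X} B still reaches {E,H} ∋ E.
B↔E cannot be blocked by any observed set — no back-door set.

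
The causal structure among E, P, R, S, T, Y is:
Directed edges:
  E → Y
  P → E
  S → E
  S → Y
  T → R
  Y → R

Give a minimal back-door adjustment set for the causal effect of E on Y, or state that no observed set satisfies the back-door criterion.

desc(E)\{E}={R,Y}; candidates ⊆ {P,S,T}.
size 0: {}; under {} E still reaches {P,R,S,Y} ∋ Y.
{S}: E⊥Y given {S} in G with E→· removed — back-door holds.

E→Y: minimal back-door set {S}.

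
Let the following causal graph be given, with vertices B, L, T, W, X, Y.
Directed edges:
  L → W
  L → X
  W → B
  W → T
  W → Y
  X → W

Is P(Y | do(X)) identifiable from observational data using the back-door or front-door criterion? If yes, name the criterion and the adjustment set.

desc(X)\{X}={B,T,W,Y}; candidates ⊆ {L}.
size 0: {}; under {} X still reaches {B,L,T,W,Y} ∋ Y.
{L}: X⊥Y given {L} in G with X→· removed — back-door holds.
P(Y|do(X)) = Σ_{L} P(Y|X,L)·P(L).

P(Y|do(X)): backdoor, adjust for {L}.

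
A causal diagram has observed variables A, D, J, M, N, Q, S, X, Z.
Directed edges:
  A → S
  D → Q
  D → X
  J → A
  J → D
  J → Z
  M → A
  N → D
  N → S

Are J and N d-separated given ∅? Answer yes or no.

Bayes-Ball from J | ∅ reaches {A,D,Q,S,X,Z}.
N ∉ reach(J|∅) ⇒ J ⊥ N | ∅.

Yes — J ⊥ N | ∅.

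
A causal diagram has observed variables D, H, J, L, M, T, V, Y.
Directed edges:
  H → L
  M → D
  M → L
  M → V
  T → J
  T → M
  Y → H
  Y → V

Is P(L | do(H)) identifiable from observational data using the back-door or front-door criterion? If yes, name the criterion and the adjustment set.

P(L|do(H)): backdoor, adjust for ∅.

desc(H)\{H}={L}; candidates ⊆ {D,J,M,T,V,Y}.
∅: H⊥L given ∅ in G with H→· removed — back-door holds.
P(L|do(H)) = P(L|H) — no adjustment needed.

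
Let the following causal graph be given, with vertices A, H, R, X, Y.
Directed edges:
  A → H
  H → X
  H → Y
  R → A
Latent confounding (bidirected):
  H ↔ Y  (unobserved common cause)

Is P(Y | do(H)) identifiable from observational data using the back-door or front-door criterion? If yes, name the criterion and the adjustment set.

desc(H)\{H}={X,Y}; candidates ⊆ {A,R}.
H↔Y: latent back-door arc(s) into H.
size 0: {}; under {} H still reaches {A,R,Y} ∋ Y.
size 1: {A}, {R}; under {A} H still reaches {Y} ∋ Y.
size 2: {A,R}; under {A,R} H still reaches {Y} ∋ Y.
H↔Y cannot be blocked by any observed set — no back-door set.
No mediator lies on a directed H→…→Y path.
Neither criterion identifies P(Y|do(H)) in this graph.

P(Y|do(H)): not identifiable (no BD/FD set).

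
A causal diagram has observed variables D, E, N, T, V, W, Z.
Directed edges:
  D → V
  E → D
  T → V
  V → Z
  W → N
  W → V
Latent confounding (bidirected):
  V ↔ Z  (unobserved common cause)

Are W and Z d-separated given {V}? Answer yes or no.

No — W and Z are d-connected given {V}.

Bayes-Ball from W | {V} reaches {D,E,N,T,Z}.
Z ∈ reach(W|{V}) ⇒ W ⊥̸ Z | {V}.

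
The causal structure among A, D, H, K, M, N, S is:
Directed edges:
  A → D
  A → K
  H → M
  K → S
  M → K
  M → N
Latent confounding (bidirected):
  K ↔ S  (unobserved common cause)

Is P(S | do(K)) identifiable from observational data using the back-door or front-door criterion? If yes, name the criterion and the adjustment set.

P(S|do(K)): not identifiable (no BD/FD set).

desc(K)\{K}={S}; candidates ⊆ {A,D,H,M,N}.
K↔S: latent back-door arc(s) into K.
size 0: {}; under {} K still reaches {A,D,H,M,N,S} ∋ S.
size 1: {A}, {D}, {H} …(+2); under {A} K still reaches {H,M,N,S} ∋ S.
size 2: {A,D}, {A,H}, {A,M} …(+7); under {A,D} K still reaches {H,M,N,S} ∋ S.
K↔S cannot be blocked by any observed set — no back-door set.
No mediator lies on a directed K→…→S path.
Neither criterion identifies P(S|do(K)) in this graph.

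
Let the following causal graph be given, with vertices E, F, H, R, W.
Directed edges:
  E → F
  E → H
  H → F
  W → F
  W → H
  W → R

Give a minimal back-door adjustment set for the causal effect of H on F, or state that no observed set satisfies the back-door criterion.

desc(H)\{H}={F}; candidates ⊆ {E,R,W}.
size 0: {}; under {} H still reaches {E,F,R,W} ∋ F.
size 1: {E}, {R}, {W}; under {E} H still reaches {F,R,W} ∋ F.
{E,W}: H⊥F given {E,W} in G with H→· removed — back-door holds.

H→F: minimal back-door set {E, W}.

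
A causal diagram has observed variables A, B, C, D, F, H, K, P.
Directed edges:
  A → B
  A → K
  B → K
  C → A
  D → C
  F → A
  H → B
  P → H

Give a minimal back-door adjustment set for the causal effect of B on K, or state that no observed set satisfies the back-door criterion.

desc(B)\{B}={K}; candidates ⊆ {A,C,D,F,H,P}.
size 0: {}; under {} B still reaches {A,C,D,F,H,K,P} ∋ K.
{A}: B⊥K given {A} in G with B→· removed — back-door holds.

B→K: minimal back-door set {A}.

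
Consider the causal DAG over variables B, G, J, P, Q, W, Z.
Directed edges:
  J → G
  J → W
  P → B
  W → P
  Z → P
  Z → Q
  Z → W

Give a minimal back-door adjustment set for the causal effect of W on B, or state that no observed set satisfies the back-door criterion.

W→B: minimal back-door set {Z}.

desc(W)\{W}={B,P}; candidates ⊆ {G,J,Q,Z}.
size 0: {}; under {} W still reaches {B,G,J,P,Q,Z} ∋ B.
{Z}: W⊥B given {Z} in G with W→· removed — back-door holds.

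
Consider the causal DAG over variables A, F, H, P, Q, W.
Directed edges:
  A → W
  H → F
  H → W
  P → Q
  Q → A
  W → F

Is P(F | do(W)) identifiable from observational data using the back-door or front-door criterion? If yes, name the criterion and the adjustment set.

P(F|do(W)): backdoor, adjust for {H}.

desc(W)\{W}={F}; candidates ⊆ {A,H,P,Q}.
size 0: {}; under {} W still reaches {A,F,H,P,Q} ∋ F.
{H}: W⊥F given {H} in G with W→· removed — back-door holds.
P(F|do(W)) = Σ_{H} P(F|W,H)·P(H).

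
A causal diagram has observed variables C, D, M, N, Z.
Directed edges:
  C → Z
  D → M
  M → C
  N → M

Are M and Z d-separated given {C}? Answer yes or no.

Yes — M ⊥ Z | {C}.

Bayes-Ball from M | {C} reaches {D,N}.
Z ∉ reach(M|{C}) ⇒ M ⊥ Z | {C}.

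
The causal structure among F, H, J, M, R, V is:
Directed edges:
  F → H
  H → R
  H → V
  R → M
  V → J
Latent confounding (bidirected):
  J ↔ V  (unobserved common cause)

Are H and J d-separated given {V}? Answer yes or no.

Bayes-Ball from H | {V} reaches {F,J,M,R}.
J ∈ reach(H|{V}) ⇒ H ⊥̸ J | {V}.

No — H and J are d-connected given {V}.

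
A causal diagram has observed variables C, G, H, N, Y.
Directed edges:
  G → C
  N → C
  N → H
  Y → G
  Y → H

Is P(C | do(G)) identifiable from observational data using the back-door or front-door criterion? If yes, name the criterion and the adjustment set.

desc(G)\{G}={C}; candidates ⊆ {H,N,Y}.
∅: G⊥C given ∅ in G with G→· removed — back-door holds.
P(C|do(G)) = P(C|G) — no adjustment needed.

P(C|do(G)): backdoor, adjust for ∅.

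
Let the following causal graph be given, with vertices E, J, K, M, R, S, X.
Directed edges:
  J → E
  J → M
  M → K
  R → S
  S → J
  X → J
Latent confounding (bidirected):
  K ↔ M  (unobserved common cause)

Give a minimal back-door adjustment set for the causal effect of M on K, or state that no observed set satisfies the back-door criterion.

desc(M)\{M}={K}; candidates ⊆ {E,J,R,S,X}.
M↔K: latent back-door arc(s) into M.
size 0: {}; under {} M still reaches {E,J,K,R,S,X} ∋ K.
size 1: {E}, {J}, {R} …(+2); under {E} M still reaches {J,K,R,S,X} ∋ K.
size 2: {E,J}, {E,R}, {E,S} …(+7); under {E,J} M still reaches {K} ∋ K.
M↔K cannot be blocked by any observed set — no back-door set.

M→K: no observed back-door set.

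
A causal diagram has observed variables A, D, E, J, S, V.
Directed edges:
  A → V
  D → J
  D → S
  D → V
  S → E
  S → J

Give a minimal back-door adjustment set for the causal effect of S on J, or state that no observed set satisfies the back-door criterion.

S→J: minimal back-door set {D}.

desc(S)\{S}={E,J}; candidates ⊆ {A,D,V}.
size 0: {}; under {} S still reaches {D,J,V} ∋ J.
{D}: S⊥J given {D} in G with S→· removed — back-door holds.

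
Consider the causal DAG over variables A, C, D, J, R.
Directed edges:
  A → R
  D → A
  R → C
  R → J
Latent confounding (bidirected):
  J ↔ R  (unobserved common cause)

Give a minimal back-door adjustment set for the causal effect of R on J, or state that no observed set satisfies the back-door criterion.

R→J: no observed back-door set.

desc(R)\{R}={C,J}; candidates ⊆ {A,D}.
R↔J: latent back-door arc(s) into R.
size 0: {}; under {} R still reaches {A,D,J} ∋ J.
size 1: {A}, {D}; under {A} R still reaches {J} ∋ J.
size 2: {A,D}; under {A,D} R still reaches {J} ∋ J.
R↔J cannot be blocked by any observed set — no back-door set.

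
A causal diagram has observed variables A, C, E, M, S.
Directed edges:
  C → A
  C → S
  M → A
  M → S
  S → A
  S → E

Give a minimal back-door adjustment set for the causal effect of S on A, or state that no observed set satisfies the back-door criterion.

S→A: minimal back-door set {C, M}.

desc(S)\{S}={A,E}; candidates ⊆ {C,M}.
size 0: {}; under {} S still reaches {A,C,M} ∋ A.
size 1: {C}, {M}; under {C} S still reaches {A,M} ∋ A.
{C,M}: S⊥A given {C,M} in G with S→· removed — back-door holds.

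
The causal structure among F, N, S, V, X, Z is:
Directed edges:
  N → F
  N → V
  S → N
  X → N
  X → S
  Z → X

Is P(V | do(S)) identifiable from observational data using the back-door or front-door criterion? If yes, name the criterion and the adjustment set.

desc(S)\{S}={F,N,V}; candidates ⊆ {X,Z}.
size 0: {}; under {} S still reaches {F,N,V,X,Z} ∋ V.
{X}: S⊥V given {X} in G with S→· removed — back-door holds.
P(V|do(S)) = Σ_{X} P(V|S,X)·P(X).

P(V|do(S)): backdoor, adjust for {X}.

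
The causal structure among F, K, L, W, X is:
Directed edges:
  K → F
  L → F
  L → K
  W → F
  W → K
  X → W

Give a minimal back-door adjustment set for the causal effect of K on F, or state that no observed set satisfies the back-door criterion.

desc(K)\{K}={F}; candidates ⊆ {L,W,X}.
size 0: {}; under {} K still reaches {F,L,W,X} ∋ F.
size 1: {L}, {W}, {X}; under {L} K still reaches {F,W,X} ∋ F.
{L,W}: K⊥F given {L,W} in G with K→· removed — back-door holds.

K→F: minimal back-door set {L, W}.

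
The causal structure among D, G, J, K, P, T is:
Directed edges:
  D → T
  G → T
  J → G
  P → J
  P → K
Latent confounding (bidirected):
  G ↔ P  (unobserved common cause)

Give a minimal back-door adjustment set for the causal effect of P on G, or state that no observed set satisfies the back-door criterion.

P→G: no observed back-door set.

desc(P)\{P}={G,J,K,T}; candidates ⊆ {D}.
P↔G: latent back-door arc(s) into P.
size 0: {}; under {} P still reaches {G,T} ∋ G.
size 1: {D}; under {D} P still reaches {G,T} ∋ G.
P↔G cannot be blocked by any observed set — no back-door set.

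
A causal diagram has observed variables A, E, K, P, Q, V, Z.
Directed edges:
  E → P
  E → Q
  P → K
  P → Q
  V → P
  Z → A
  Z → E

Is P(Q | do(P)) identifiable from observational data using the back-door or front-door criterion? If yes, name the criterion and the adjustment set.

P(Q|do(P)): backdoor, adjust for {E}.

desc(P)\{P}={K,Q}; candidates ⊆ {A,E,V,Z}.
size 0: {}; under {} P still reaches {A,E,Q,V,Z} ∋ Q.
{E}: P⊥Q given {E} in G with P→· removed — back-door holds.
P(Q|do(P)) = Σ_{E} P(Q|P,E)·P(E).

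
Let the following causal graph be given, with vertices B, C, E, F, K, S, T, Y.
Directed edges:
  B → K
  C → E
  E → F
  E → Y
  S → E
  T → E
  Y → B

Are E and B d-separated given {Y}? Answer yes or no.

Bayes-Ball from E | {Y} reaches {C,F,S,T}.
B ∉ reach(E|{Y}) ⇒ E ⊥ B | {Y}.

Yes — E ⊥ B | {Y}.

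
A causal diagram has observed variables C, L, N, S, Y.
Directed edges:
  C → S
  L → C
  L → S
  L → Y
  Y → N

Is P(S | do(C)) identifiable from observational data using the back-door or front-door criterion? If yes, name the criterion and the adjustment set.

P(S|do(C)): backdoor, adjust for {L}.

desc(C)\{C}={S}; candidates ⊆ {L,N,Y}.
size 0: {}; under {} C still reaches {L,N,S,Y} ∋ S.
{L}: C⊥S given {L} in G with C→· removed — back-door holds.
P(S|do(C)) = Σ_{L} P(S|C,L)·P(L).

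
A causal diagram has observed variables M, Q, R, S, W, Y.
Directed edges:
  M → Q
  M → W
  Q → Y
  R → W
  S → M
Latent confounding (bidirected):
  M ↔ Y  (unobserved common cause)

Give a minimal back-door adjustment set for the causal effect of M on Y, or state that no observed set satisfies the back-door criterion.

M→Y: no observed back-door set.

desc(M)\{M}={Q,W,Y}; candidates ⊆ {R,S}.
M↔Y: latent back-door arc(s) into M.
size 0: {}; under {} M still reaches {S,Y} ∋ Y.
size 1: {R}, {S}; under {R} M still reaches {S,Y} ∋ Y.
size 2: {R,S}; under {R,S} M still reaches {Y} ∋ Y.
M↔Y cannot be blocked by any observed set — no back-door set.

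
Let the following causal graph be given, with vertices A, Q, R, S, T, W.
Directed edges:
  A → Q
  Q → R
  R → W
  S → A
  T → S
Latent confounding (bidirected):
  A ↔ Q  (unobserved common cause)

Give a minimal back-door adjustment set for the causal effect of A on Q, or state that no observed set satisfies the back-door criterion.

desc(A)\{A}={Q,R,W}; candidates ⊆ {S,T}.
A↔Q: latent back-door arc(s) into A.
size 0: {}; under {} A still reaches {Q,R,S,T,W} ∋ Q.
size 1: {S}, {T}; under {S} A still reaches {Q,R,W} ∋ Q.
size 2: {S,T}; under {S,T} A still reaches {Q,R,W} ∋ Q.
A↔Q cannot be blocked by any observed set — no back-door set.

A→Q: no observed back-door set.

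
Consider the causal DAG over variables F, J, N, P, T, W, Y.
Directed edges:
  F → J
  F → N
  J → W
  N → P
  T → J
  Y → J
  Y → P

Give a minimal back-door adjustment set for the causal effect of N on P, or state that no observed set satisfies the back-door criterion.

N→P: minimal back-door set ∅.

desc(N)\{N}={P}; candidates ⊆ {F,J,T,W,Y}.
∅: N⊥P given ∅ in G with N→· removed — back-door holds.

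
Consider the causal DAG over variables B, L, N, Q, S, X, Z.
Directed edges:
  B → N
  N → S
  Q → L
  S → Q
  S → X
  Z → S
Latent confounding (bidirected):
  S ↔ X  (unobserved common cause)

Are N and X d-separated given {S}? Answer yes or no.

No — N and X are d-connected given {S}.

Bayes-Ball from N | {S} reaches {B,X,Z}.
X ∈ reach(N|{S}) ⇒ N ⊥̸ X | {S}.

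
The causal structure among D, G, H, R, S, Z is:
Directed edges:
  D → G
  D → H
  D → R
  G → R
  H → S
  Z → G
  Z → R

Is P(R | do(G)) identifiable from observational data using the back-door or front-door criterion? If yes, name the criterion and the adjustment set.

desc(G)\{G}={R}; candidates ⊆ {D,H,S,Z}.
size 0: {}; under {} G still reaches {D,H,R,S,Z} ∋ R.
size 1: {D}, {H}, {S} …(+1); under {D} G still reaches {R,Z} ∋ R.
{D,Z}: G⊥R given {D,Z} in G with G→· removed — back-door holds.
P(R|do(G)) = Σ_{D,Z} P(R|G,D,Z)·P(D,Z).

P(R|do(G)): backdoor, adjust for {D, Z}.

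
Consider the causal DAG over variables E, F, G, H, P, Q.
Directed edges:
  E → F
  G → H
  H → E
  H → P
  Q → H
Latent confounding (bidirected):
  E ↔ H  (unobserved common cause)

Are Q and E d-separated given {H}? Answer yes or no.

Bayes-Ball from Q | {H} reaches {E,F,G}.
E ∈ reach(Q|{H}) ⇒ Q ⊥̸ E | {H}.

No — Q and E are d-connected given {H}.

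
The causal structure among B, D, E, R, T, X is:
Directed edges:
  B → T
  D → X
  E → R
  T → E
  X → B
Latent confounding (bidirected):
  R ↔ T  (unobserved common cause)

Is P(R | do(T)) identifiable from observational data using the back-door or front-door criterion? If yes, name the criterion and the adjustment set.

desc(T)\{T}={E,R}; candidates ⊆ {B,D,X}.
T↔R: latent back-door arc(s) into T.
size 0: {}; under {} T still reaches {B,D,R,X} ∋ R.
size 1: {B}, {D}, {X}; under {B} T still reaches {R} ∋ R.
size 2: {B,D}, {B,X}, {D,X}; under {B,D} T still reaches {R} ∋ R.
T↔R cannot be blocked by any observed set — no back-door set.
{E}: (i) intercepts every directed T→R path; (ii) no back-door T→{E}; (iii) {T} blocks every back-door {E}→R. Front-door holds.
P(R|do(T)) = Σ_{E} P(E|T) Σ_{T'} P(R|E,T')P(T').

P(R|do(T)): frontdoor, adjust for {E}.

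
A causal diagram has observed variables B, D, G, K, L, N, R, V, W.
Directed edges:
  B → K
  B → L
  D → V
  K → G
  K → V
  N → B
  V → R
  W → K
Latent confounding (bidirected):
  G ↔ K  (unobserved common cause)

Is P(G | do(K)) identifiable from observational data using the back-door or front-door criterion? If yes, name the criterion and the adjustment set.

P(G|do(K)): not identifiable (no BD/FD set).

desc(K)\{K}={G,R,V}; candidates ⊆ {B,D,L,N,W}.
K↔G: latent back-door arc(s) into K.
size 0: {}; under {} K still reaches {B,G,L,N,W} ∋ G.
size 1: {B}, {D}, {L} …(+2); under {B} K still reaches {G,W} ∋ G.
size 2: {B,D}, {B,L}, {B,N} …(+7); under {B,D} K still reaches {G,W} ∋ G.
K↔G cannot be blocked by any observed set — no back-door set.
No mediator lies on a directed K→…→G path.
Neither criterion identifies P(G|do(K)) in this graph.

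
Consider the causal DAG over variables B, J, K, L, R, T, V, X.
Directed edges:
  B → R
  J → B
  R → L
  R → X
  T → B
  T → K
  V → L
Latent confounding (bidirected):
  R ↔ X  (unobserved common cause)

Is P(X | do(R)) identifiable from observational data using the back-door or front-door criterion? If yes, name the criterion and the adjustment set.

desc(R)\{R}={L,X}; candidates ⊆ {B,J,K,T,V}.
R↔X: latent back-door arc(s) into R.
size 0: {}; under {} R still reaches {B,J,K,T,X} ∋ X.
size 1: {B}, {J}, {K} …(+2); under {B} R still reaches {X} ∋ X.
size 2: {B,J}, {B,K}, {B,T} …(+7); under {B,J} R still reaches {X} ∋ X.
R↔X cannot be blocked by any observed set — no back-door set.
No mediator lies on a directed R→…→X path.
Neither criterion identifies P(X|do(R)) in this graph.

P(X|do(R)): not identifiable (no BD/FD set).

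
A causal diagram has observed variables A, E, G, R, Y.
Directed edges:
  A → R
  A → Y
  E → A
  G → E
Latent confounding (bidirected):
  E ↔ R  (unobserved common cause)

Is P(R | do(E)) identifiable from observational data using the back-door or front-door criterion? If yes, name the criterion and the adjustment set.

P(R|do(E)): frontdoor, adjust for {A}.

desc(E)\{E}={A,R,Y}; candidates ⊆ {G}.
E↔R: latent back-door arc(s) into E.
size 0: {}; under {} E still reaches {G,R} ∋ R.
size 1: {G}; under {G} E still reaches {R} ∋ R.
E↔R cannot be blocked by any observed set — no back-door set.
{A}: (i) intercepts every directed E→R path; (ii) no back-door E→{A}; (iii) {E} blocks every back-door {A}→R. Front-door holds.
P(R|do(E)) = Σ_{A} P(A|E) Σ_{E'} P(R|A,E')P(E').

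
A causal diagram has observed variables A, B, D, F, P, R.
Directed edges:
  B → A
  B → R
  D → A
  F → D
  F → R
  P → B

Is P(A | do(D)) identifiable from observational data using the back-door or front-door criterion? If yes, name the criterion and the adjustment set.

P(A|do(D)): backdoor, adjust for ∅.

desc(D)\{D}={A}; candidates ⊆ {B,F,P,R}.
∅: D⊥A given ∅ in G with D→· removed — back-door holds.
P(A|do(D)) = P(A|D) — no adjustment needed.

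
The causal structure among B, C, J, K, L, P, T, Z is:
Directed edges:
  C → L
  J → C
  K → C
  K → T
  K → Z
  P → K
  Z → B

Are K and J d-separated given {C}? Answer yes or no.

No — K and J are d-connected given {C}.

Bayes-Ball from K | {C} reaches {B,J,P,T,Z}.
J ∈ reach(K|{C}) ⇒ K ⊥̸ J | {C}.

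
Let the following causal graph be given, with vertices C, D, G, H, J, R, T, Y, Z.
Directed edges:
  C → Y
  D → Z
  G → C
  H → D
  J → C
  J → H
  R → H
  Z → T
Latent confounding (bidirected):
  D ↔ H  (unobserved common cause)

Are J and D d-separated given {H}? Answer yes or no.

Bayes-Ball from J | {H} reaches {C,D,R,T,Y,Z}.
D ∈ reach(J|{H}) ⇒ J ⊥̸ D | {H}.

No — J and D are d-connected given {H}.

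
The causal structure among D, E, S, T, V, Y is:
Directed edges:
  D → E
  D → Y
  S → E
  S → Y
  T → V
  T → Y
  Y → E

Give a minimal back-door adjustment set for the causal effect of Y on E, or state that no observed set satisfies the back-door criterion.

desc(Y)\{Y}={E}; candidates ⊆ {D,S,T,V}.
size 0: {}; under {} Y still reaches {D,E,S,T,V} ∋ E.
size 1: {D}, {S}, {T} …(+1); under {D} Y still reaches {E,S,T,V} ∋ E.
{D,S}: Y⊥E given {D,S} in G with Y→· removed — back-door holds.

Y→E: minimal back-door set {D, S}.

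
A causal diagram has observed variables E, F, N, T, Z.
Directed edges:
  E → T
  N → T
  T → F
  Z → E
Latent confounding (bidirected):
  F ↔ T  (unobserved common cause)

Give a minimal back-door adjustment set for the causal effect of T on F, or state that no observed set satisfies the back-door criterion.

desc(T)\{T}={F}; candidates ⊆ {E,N,Z}.
T↔F: latent back-door arc(s) into T.
size 0: {}; under {} T still reaches {E,F,N,Z} ∋ F.
size 1: {E}, {N}, {Z}; under {E} T still reaches {F,N} ∋ F.
size 2: {E,N}, {E,Z}, {N,Z}; under {E,N} T still reaches {F} ∋ F.
T↔F cannot be blocked by any observed set — no back-door set.

T→F: no observed back-door set.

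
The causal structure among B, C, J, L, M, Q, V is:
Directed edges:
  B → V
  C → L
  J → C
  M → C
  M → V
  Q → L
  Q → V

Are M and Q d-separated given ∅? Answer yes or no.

Bayes-Ball from M | ∅ reaches {C,L,V}.
Q ∉ reach(M|∅) ⇒ M ⊥ Q | ∅.

Yes — M ⊥ Q | ∅.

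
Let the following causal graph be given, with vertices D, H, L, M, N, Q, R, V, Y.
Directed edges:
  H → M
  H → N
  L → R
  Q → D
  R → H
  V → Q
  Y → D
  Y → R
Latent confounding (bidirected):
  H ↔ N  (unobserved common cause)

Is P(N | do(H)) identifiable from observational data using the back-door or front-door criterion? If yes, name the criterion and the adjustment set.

P(N|do(H)): not identifiable (no BD/FD set).

desc(H)\{H}={M,N}; candidates ⊆ {D,L,Q,R,V,Y}.
H↔N: latent back-door arc(s) into H.
size 0: {}; under {} H still reaches {D,L,N,R,Y} ∋ N.
size 1: {D}, {L}, {Q} …(+3); under {D} H still reaches {L,N,Q,R,V,Y} ∋ N.
size 2: {D,L}, {D,Q}, {D,R} …(+12); under {D,L} H still reaches {N,Q,R,V,Y} ∋ N.
H↔N cannot be blocked by any observed set — no back-door set.
No mediator lies on a directed H→…→N path.
Neither criterion identifies P(N|do(H)) in this graph.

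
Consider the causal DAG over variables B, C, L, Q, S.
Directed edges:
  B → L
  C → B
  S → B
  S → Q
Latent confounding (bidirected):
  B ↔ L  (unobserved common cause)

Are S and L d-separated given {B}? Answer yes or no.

No — S and L are d-connected given {B}.

Bayes-Ball from S | {B} reaches {C,L,Q}.
L ∈ reach(S|{B}) ⇒ S ⊥̸ L | {B}.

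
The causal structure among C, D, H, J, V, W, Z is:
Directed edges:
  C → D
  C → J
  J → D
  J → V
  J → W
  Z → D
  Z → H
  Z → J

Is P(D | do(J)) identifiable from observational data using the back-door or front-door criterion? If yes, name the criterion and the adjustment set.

P(D|do(J)): backdoor, adjust for {C, Z}.

desc(J)\{J}={D,V,W}; candidates ⊆ {C,H,Z}.
size 0: {}; under {} J still reaches {C,D,H,Z} ∋ D.
size 1: {C}, {H}, {Z}; under {C} J still reaches {D,H,Z} ∋ D.
{C,Z}: J⊥D given {C,Z} in G with J→· removed — back-door holds.
P(D|do(J)) = Σ_{C,Z} P(D|J,C,Z)·P(C,Z).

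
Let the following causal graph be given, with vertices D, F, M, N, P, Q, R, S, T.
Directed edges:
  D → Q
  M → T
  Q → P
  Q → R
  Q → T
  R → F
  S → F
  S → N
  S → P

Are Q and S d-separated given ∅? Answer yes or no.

Bayes-Ball from Q | ∅ reaches {D,F,P,R,T}.
S ∉ reach(Q|∅) ⇒ Q ⊥ S | ∅.

Yes — Q ⊥ S | ∅.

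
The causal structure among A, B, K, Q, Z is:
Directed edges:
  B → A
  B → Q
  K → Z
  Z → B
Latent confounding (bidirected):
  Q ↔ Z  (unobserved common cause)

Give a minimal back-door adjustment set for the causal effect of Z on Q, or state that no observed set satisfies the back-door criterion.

Z→Q: no observed back-door set.

desc(Z)\{Z}={A,B,Q}; candidates ⊆ {K}.
Z↔Q: latent back-door arc(s) into Z.
size 0: {}; under {} Z still reaches {K,Q} ∋ Q.
size 1: {K}; under {K} Z still reaches {Q} ∋ Q.
Z↔Q cannot be blocked by any observed set — no back-door set.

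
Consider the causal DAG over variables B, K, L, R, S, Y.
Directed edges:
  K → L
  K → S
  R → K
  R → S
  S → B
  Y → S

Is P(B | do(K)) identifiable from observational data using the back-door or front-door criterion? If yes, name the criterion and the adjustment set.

P(B|do(K)): backdoor, adjust for {R}.

desc(K)\{K}={B,L,S}; candidates ⊆ {R,Y}.
size 0: {}; under {} K still reaches {B,R,S} ∋ B.
{R}: K⊥B given {R} in G with K→· removed — back-door holds.
P(B|do(K)) = Σ_{R} P(B|K,R)·P(R).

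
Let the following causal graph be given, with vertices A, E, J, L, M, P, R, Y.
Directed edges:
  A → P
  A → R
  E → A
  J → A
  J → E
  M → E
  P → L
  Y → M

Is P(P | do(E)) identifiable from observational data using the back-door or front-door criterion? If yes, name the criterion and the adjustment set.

P(P|do(E)): backdoor, adjust for {J}.

desc(E)\{E}={A,L,P,R}; candidates ⊆ {J,M,Y}.
size 0: {}; under {} E still reaches {A,J,L,M,P,R,Y} ∋ P.
{J}: E⊥P given {J} in G with E→· removed — back-door holds.
P(P|do(E)) = Σ_{J} P(P|E,J)·P(J).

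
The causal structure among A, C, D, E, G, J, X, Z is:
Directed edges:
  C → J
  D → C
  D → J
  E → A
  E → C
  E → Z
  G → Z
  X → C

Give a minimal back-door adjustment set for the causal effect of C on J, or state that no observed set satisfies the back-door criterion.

desc(C)\{C}={J}; candidates ⊆ {A,D,E,G,X,Z}.
size 0: {}; under {} C still reaches {A,D,E,J,X,Z} ∋ J.
{D}: C⊥J given {D} in G with C→· removed — back-door holds.

C→J: minimal back-door set {D}.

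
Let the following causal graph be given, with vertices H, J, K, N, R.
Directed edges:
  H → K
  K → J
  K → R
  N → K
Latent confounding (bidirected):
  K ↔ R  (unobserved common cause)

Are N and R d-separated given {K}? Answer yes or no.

Bayes-Ball from N | {K} reaches {H,R}.
R ∈ reach(N|{K}) ⇒ N ⊥̸ R | {K}.

No — N and R are d-connected given {K}.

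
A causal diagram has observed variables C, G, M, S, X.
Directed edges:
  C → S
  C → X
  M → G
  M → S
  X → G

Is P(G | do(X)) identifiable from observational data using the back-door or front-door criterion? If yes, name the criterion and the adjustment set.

P(G|do(X)): backdoor, adjust for ∅.

desc(X)\{X}={G}; candidates ⊆ {C,M,S}.
∅: X⊥G given ∅ in G with X→· removed — back-door holds.
P(G|do(X)) = P(G|X) — no adjustment needed.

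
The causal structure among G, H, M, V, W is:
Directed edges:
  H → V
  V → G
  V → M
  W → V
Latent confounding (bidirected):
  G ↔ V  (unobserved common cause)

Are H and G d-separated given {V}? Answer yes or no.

No — H and G are d-connected given {V}.

Bayes-Ball from H | {V} reaches {G,W}.
G ∈ reach(H|{V}) ⇒ H ⊥̸ G | {V}.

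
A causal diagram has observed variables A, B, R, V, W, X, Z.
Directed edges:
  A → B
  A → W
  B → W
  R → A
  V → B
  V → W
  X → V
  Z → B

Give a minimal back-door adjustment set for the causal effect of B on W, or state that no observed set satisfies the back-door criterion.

desc(B)\{B}={W}; candidates ⊆ {A,R,V,X,Z}.
size 0: {}; under {} B still reaches {A,R,V,W,X,Z} ∋ W.
size 1: {A}, {R}, {V} …(+2); under {A} B still reaches {V,W,X,Z} ∋ W.
{A,V}: B⊥W given {A,V} in G with B→· removed — back-door holds.

B→W: minimal back-door set {A, V}.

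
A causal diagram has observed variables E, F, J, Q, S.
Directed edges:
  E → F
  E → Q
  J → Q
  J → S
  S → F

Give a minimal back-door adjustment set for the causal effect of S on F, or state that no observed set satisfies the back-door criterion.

desc(S)\{S}={F}; candidates ⊆ {E,J,Q}.
∅: S⊥F given ∅ in G with S→· removed — back-door holds.

S→F: minimal back-door set ∅.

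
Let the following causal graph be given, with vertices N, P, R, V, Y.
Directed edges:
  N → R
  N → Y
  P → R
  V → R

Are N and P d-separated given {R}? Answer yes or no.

Bayes-Ball from N | {R} reaches {P,V,Y}.
P ∈ reach(N|{R}) ⇒ N ⊥̸ P | {R}.

No — N and P are d-connected given {R}.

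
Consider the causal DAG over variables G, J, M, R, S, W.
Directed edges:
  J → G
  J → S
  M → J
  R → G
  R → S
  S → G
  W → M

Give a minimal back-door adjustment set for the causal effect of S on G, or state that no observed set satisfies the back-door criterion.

desc(S)\{S}={G}; candidates ⊆ {J,M,R,W}.
size 0: {}; under {} S still reaches {G,J,M,R,W} ∋ G.
size 1: {J}, {M}, {R} …(+1); under {J} S still reaches {G,R} ∋ G.
{J,R}: S⊥G given {J,R} in G with S→· removed — back-door holds.

S→G: minimal back-door set {J, R}.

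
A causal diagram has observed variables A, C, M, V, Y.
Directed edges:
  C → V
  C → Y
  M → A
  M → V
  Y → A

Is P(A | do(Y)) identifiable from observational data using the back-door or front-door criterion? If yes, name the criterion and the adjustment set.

desc(Y)\{Y}={A}; candidates ⊆ {C,M,V}.
∅: Y⊥A given ∅ in G with Y→· removed — back-door holds.
P(A|do(Y)) = P(A|Y) — no adjustment needed.

P(A|do(Y)): backdoor, adjust for ∅.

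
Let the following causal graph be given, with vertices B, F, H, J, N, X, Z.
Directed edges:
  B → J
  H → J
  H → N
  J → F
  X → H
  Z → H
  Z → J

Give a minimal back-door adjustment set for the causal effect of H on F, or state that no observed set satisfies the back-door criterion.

H→F: minimal back-door set {Z}.

desc(H)\{H}={F,J,N}; candidates ⊆ {B,X,Z}.
size 0: {}; under {} H still reaches {F,J,X,Z} ∋ F.
{Z}: H⊥F given {Z} in G with H→· removed — back-door holds.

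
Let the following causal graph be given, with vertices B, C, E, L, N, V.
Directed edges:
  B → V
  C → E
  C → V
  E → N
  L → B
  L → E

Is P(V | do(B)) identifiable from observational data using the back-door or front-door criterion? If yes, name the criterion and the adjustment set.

desc(B)\{B}={V}; candidates ⊆ {C,E,L,N}.
∅: B⊥V given ∅ in G with B→· removed — back-door holds.
P(V|do(B)) = P(V|B) — no adjustment needed.

P(V|do(B)): backdoor, adjust for ∅.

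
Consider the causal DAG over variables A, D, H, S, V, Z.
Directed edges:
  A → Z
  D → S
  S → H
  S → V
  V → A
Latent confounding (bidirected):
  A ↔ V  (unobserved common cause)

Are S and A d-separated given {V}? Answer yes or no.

No — S and A are d-connected given {V}.

Bayes-Ball from S | {V} reaches {A,D,H,Z}.
A ∈ reach(S|{V}) ⇒ S ⊥̸ A | {V}.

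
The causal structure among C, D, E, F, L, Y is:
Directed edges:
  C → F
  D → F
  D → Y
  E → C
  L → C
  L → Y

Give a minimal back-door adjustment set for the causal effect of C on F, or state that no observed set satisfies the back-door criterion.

C→F: minimal back-door set ∅.

desc(C)\{C}={F}; candidates ⊆ {D,E,L,Y}.
∅: C⊥F given ∅ in G with C→· removed — back-door holds.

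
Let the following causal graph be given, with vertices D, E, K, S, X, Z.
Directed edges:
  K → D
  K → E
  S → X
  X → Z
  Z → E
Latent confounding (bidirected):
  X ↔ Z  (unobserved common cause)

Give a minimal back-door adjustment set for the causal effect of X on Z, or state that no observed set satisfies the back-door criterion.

X→Z: no observed back-door set.

desc(X)\{X}={E,Z}; candidates ⊆ {D,K,S}.
X↔Z: latent back-door arc(s) into X.
size 0: {}; under {} X still reaches {E,S,Z} ∋ Z.
size 1: {D}, {K}, {S}; under {D} X still reaches {E,S,Z} ∋ Z.
size 2: {D,K}, {D,S}, {K,S}; under {D,K} X still reaches {E,S,Z} ∋ Z.
X↔Z cannot be blocked by any observed set — no back-door set.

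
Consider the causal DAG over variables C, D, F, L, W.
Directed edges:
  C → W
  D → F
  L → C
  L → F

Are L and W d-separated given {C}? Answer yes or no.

Bayes-Ball from L | {C} reaches {F}.
W ∉ reach(L|{C}) ⇒ L ⊥ W | {C}.

Yes — L ⊥ W | {C}.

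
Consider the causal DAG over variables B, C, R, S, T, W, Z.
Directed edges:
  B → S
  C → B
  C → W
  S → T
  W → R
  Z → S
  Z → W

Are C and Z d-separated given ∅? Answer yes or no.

Bayes-Ball from C | ∅ reaches {B,R,S,T,W}.
Z ∉ reach(C|∅) ⇒ C ⊥ Z | ∅.

Yes — C ⊥ Z | ∅.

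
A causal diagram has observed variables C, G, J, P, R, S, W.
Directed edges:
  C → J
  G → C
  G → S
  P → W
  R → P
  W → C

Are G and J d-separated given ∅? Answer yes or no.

Bayes-Ball from G | ∅ reaches {C,J,S}.
J ∈ reach(G|∅) ⇒ G ⊥̸ J | ∅.

No — G and J are d-connected given ∅.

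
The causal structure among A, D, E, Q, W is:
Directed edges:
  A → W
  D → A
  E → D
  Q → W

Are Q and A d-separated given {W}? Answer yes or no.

No — Q and A are d-connected given {W}.

Bayes-Ball from Q | {W} reaches {A,D,E}.
A ∈ reach(Q|{W}) ⇒ Q ⊥̸ A | {W}.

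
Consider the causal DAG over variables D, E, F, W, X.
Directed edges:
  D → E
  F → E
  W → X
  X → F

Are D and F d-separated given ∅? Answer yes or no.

Bayes-Ball from D | ∅ reaches {E}.
F ∉ reach(D|∅) ⇒ D ⊥ F | ∅.

Yes — D ⊥ F | ∅.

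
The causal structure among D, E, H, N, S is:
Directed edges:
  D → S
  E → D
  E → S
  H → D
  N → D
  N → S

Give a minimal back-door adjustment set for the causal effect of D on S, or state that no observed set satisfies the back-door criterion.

D→S: minimal back-door set {E, N}.

desc(D)\{D}={S}; candidates ⊆ {E,H,N}.
size 0: {}; under {} D still reaches {E,H,N,S} ∋ S.
size 1: {E}, {H}, {N}; under {E} D still reaches {H,N,S} ∋ S.
{E,N}: D⊥S given {E,N} in G with D→· removed — back-door holds.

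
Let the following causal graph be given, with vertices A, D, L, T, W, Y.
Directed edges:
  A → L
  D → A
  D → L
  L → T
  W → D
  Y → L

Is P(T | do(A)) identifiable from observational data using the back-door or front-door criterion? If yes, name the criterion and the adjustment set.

P(T|do(A)): backdoor, adjust for {D}.

desc(A)\{A}={L,T}; candidates ⊆ {D,W,Y}.
size 0: {}; under {} A still reaches {D,L,T,W} ∋ T.
{D}: A⊥T given {D} in G with A→· removed — back-door holds.
P(T|do(A)) = Σ_{D} P(T|A,D)·P(D).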